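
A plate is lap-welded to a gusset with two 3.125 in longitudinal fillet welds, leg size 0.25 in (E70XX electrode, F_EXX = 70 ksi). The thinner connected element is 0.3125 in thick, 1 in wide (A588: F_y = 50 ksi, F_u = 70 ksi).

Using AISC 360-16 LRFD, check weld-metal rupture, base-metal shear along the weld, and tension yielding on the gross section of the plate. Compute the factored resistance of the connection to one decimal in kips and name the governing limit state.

14.1 kips (gross-section yield governs)

Weld metal: throat = 0.707×0.25 = 0.17675 in, L = 2×3.125 = 6.25 in. φR_n = 0.75 × 0.6 × 70 × 0.17675 × 6.25 = 34.8 kips.
Base metal shear (0.3125 in plate): yield φR_n = 1.0×0.6×50×0.3125×6.25 = 58.6 kips; rupture φR_n = 0.75×0.6×70×0.3125×6.25 = 61.5 kips; take 58.6 kips (yield).
Tension yield (gross): A_g = 1×0.3125 = 0.3125 in². φR_n = 0.90 × 50 × 0.3125 = 14.1 kips.
Governing: min(34.8, 58.6, 14.1) = 14.1 kips → gross-section yield.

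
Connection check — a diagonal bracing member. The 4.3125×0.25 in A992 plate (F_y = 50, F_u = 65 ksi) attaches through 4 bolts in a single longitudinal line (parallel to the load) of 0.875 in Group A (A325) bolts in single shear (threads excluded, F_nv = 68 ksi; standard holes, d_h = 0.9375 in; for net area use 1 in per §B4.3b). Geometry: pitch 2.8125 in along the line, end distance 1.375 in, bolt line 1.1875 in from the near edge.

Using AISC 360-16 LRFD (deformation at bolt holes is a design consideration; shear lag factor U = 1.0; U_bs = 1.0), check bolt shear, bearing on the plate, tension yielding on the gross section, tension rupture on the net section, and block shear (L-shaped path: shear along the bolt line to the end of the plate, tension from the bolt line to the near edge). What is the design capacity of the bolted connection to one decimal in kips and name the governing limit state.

40.4 kips (net-section rupture governs)

Bolt shear: A_b = π(0.875)²/4 = 0.60132 in². φR_n = 0.75 × 68 × 0.60132 × 4 × 1 = 122.7 kips.
Bearing (0.25 in plate, F_u = 65 ksi): end bolts L_c = 1.375 − 0.9375/2 = 0.90625, R_n = min(1.2×0.90625×0.25×65, 2.4×0.875×0.25×65) = 17.672 kips/bolt; interior L_c = 2.8125 − 0.9375 = 1.875, R_n = 34.125 kips/bolt. φR_n = 0.75 × (1×17.672 + 3×34.125) = 90.0 kips.
Tension yield (gross): A_g = 4.3125×0.25 = 1.0781 in². φR_n = 0.90 × 50 × 1.0781 = 48.5 kips.
Tension rupture (net): A_n = (4.3125 − 1×1)×0.25 = 0.82813 in² (U = 1.0, A_e = A_n). φR_n = 0.75 × 65 × 0.82813 = 40.4 kips.
Block shear: shear path 1×[1.375+3×2.8125] = 1×9.8125 in, A_gv = 2.4531, A_nv = 1×(9.8125 − 3.5×1)×0.25 = 1.5781 in²; tension to near edge: (1.1875 − 0.5×1)×0.25 = 0.17188 in². R_n = min(0.6×65×1.5781, 0.6×50×2.4531) + 1.0×65×0.17188 = min(61.546, 73.593) + 11.172 = 72.718 kips. φR_n = 0.75 × 72.718 = 54.5 kips.
Governing: min(122.7, 90.0, 48.5, 40.4, 54.5) = 40.4 kips → net-section rupture.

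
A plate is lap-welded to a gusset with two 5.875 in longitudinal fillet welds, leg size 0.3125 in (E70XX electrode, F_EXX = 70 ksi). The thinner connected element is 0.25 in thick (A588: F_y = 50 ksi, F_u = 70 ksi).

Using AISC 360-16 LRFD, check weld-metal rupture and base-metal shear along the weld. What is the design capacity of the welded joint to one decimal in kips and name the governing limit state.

Weld metal: throat = 0.707×0.3125 = 0.22094 in, L = 2×5.875 = 11.75 in. φR_n = 0.75 × 0.6 × 70 × 0.22094 × 11.75 = 81.8 kips.
Base metal shear (0.25 in plate): yield φR_n = 1.0×0.6×50×0.25×11.75 = 88.1 kips; rupture φR_n = 0.75×0.6×70×0.25×11.75 = 92.5 kips; take 88.1 kips (yield).
Governing: min(81.8, 88.1) = 81.8 kips → weld metal.

81.8 kips (weld metal governs)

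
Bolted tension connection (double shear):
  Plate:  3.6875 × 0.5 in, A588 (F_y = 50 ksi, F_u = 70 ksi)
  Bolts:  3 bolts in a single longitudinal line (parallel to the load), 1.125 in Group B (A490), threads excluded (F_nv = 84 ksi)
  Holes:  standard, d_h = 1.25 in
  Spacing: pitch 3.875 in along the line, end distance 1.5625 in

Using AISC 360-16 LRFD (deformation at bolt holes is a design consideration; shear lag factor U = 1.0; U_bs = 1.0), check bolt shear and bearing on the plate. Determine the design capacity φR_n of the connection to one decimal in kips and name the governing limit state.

171.3 kips (bearing governs)

Bolt shear: A_b = π(1.125)²/4 = 0.99402 in². φR_n = 0.75 × 84 × 0.99402 × 3 × 2 = 375.7 kips.
Bearing (0.5 in plate, F_u = 70 ksi): end bolts L_c = 1.5625 − 1.25/2 = 0.9375, R_n = min(1.2×0.9375×0.5×70, 2.4×1.125×0.5×70) = 39.375 kips/bolt; interior L_c = 3.875 − 1.25 = 2.625, R_n = 94.5 kips/bolt. φR_n = 0.75 × (1×39.375 + 2×94.5) = 171.3 kips.
Governing: min(375.7, 171.3) = 171.3 kips → bearing.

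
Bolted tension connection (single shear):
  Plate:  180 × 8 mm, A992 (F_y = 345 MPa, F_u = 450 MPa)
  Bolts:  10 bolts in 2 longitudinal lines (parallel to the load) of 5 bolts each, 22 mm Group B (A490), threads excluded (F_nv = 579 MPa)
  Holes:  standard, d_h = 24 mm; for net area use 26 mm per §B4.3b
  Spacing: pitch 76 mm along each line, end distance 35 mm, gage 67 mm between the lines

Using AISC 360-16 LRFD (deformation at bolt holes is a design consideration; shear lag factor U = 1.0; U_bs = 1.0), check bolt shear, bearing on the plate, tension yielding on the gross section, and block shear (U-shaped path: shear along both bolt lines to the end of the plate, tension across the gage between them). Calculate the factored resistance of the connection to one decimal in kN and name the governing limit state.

447.1 kN (gross-section yield governs)

Bolt shear: A_b = π(22)²/4 = 380.13 mm². φR_n = 0.75 × 579 × 380.13 × 10 × 1 = 1650.7 kN.
Bearing (8 mm plate, F_u = 450 MPa): end bolts L_c = 35 − 24/2 = 23, R_n = min(1.2×23×8×450, 2.4×22×8×450) = 99.36 kN/bolt; interior L_c = 76 − 24 = 52, R_n = 190.08 kN/bolt. φR_n = 0.75 × (2×99.36 + 8×190.08) = 1289.5 kN.
Tension yield (gross): A_g = 180×8 = 1440 mm². φR_n = 0.90 × 345 × 1440 = 447.1 kN.
Block shear: shear path 2×[35+4×76] = 2×339 mm, A_gv = 5424, A_nv = 2×(339 − 4.5×26)×8 = 3552 mm²; tension across gage: (67 − 1×26)×8 = 328 mm². R_n = min(0.6×450×3552, 0.6×345×5424) + 1.0×450×328 = min(959.04, 1122.8) + 147.6 = 1106.6 kN. φR_n = 0.75 × 1106.6 = 830.0 kN.
Governing: min(1650.7, 1289.5, 447.1, 830.0) = 447.1 kN → gross-section yield.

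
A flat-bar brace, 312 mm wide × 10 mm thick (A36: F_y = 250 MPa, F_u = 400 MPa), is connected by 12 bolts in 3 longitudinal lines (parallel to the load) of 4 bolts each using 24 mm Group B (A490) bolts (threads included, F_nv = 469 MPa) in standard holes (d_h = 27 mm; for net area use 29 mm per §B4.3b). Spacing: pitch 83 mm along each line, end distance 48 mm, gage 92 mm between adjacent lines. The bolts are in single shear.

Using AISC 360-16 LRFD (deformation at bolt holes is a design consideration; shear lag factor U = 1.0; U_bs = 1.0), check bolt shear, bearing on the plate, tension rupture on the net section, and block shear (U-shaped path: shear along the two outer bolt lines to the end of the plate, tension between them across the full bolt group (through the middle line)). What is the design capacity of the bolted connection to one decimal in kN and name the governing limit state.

675.0 kN (net-section rupture governs)

Bolt shear: A_b = π(24)²/4 = 452.39 mm². φR_n = 0.75 × 469 × 452.39 × 12 × 1 = 1909.5 kN.
Bearing (10 mm plate, F_u = 400 MPa): end bolts L_c = 48 − 27/2 = 34.5, R_n = min(1.2×34.5×10×400, 2.4×24×10×400) = 165.6 kN/bolt; interior L_c = 83 − 27 = 56, R_n = 230.4 kN/bolt. φR_n = 0.75 × (3×165.6 + 9×230.4) = 1927.8 kN.
Tension rupture (net): A_n = (312 − 3×29)×10 = 2250 mm² (U = 1.0, A_e = A_n). φR_n = 0.75 × 400 × 2250 = 675.0 kN.
Block shear: shear path 2×[48+3×83] = 2×297 mm, A_gv = 5940, A_nv = 2×(297 − 3.5×29)×10 = 3910 mm²; tension across gage: (184 − 2×29)×10 = 1260 mm². R_n = min(0.6×400×3910, 0.6×250×5940) + 1.0×400×1260 = min(938.4, 891) + 504 = 1395 kN. φR_n = 0.75 × 1395 = 1046.3 kN.
Governing: min(1909.5, 1927.8, 675.0, 1046.3) = 675.0 kN → net-section rupture.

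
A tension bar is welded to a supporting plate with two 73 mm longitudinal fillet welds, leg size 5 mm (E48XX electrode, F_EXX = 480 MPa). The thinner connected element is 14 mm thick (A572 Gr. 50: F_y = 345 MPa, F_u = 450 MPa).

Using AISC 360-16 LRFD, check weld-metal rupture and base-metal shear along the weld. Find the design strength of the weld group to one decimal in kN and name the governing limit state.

Weld metal: throat = 0.707×5 = 3.535 mm, L = 2×73 = 146 mm. φR_n = 0.75 × 0.6 × 480 × 3.535 × 146 = 111.5 kN.
Base metal shear (14 mm plate): yield φR_n = 1.0×0.6×345×14×146 = 423.1 kN; rupture φR_n = 0.75×0.6×450×14×146 = 413.9 kN; take 413.9 kN (rupture).
Governing: min(111.5, 413.9) = 111.5 kN → weld metal.

111.5 kN (weld metal governs)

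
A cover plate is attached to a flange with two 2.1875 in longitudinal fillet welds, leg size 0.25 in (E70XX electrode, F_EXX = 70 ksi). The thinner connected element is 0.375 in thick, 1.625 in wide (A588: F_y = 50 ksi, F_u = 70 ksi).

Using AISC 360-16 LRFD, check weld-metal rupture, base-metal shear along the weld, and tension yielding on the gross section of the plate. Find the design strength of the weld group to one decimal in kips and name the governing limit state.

Weld metal: throat = 0.707×0.25 = 0.17675 in, L = 2×2.1875 = 4.375 in. φR_n = 0.75 × 0.6 × 70 × 0.17675 × 4.375 = 24.4 kips.
Base metal shear (0.375 in plate): yield φR_n = 1.0×0.6×50×0.375×4.375 = 49.2 kips; rupture φR_n = 0.75×0.6×70×0.375×4.375 = 51.7 kips; take 49.2 kips (yield).
Tension yield (gross): A_g = 1.625×0.375 = 0.60938 in². φR_n = 0.90 × 50 × 0.60938 = 27.4 kips.
Governing: min(24.4, 49.2, 27.4) = 24.4 kips → weld metal.

24.4 kips (weld metal governs)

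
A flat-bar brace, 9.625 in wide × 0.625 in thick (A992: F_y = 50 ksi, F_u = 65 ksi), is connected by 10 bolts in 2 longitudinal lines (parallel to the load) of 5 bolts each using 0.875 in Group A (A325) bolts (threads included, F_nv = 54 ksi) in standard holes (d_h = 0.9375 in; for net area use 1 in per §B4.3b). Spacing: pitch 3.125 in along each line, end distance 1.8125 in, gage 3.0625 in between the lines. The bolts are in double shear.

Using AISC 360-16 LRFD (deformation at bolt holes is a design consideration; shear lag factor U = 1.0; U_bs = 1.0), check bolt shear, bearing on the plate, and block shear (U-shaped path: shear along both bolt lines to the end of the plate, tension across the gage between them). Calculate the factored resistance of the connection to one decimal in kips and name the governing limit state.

421.6 kips (block shear governs)

Bolt shear: A_b = π(0.875)²/4 = 0.60132 in². φR_n = 0.75 × 54 × 0.60132 × 10 × 2 = 487.1 kips.
Bearing (0.625 in plate, F_u = 65 ksi): end bolts L_c = 1.8125 − 0.9375/2 = 1.34375, R_n = min(1.2×1.34375×0.625×65, 2.4×0.875×0.625×65) = 65.508 kips/bolt; interior L_c = 3.125 − 0.9375 = 2.1875, R_n = 85.313 kips/bolt. φR_n = 0.75 × (2×65.508 + 8×85.313) = 610.1 kips.
Block shear: shear path 2×[1.8125+4×3.125] = 2×14.3125 in, A_gv = 17.891, A_nv = 2×(14.3125 − 4.5×1)×0.625 = 12.266 in²; tension across gage: (3.0625 − 1×1)×0.625 = 1.2891 in². R_n = min(0.6×65×12.266, 0.6×50×17.891) + 1.0×65×1.2891 = min(478.37, 536.73) + 83.792 = 562.16 kips. φR_n = 0.75 × 562.16 = 421.6 kips.
Governing: min(487.1, 610.1, 421.6) = 421.6 kips → block shear.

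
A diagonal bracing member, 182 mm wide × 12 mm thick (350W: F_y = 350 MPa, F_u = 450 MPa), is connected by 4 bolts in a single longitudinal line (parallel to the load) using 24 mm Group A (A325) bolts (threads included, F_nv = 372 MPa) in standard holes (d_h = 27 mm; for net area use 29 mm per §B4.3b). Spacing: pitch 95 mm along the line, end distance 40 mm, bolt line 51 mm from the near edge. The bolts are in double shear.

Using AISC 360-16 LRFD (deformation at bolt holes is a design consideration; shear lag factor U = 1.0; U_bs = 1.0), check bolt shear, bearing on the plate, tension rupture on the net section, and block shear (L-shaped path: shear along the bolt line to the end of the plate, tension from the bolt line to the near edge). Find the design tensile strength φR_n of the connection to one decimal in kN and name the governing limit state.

619.7 kN (net-section rupture governs)

Bolt shear: A_b = π(24)²/4 = 452.39 mm². φR_n = 0.75 × 372 × 452.39 × 4 × 2 = 1009.7 kN.
Bearing (12 mm plate, F_u = 450 MPa): end bolts L_c = 40 − 27/2 = 26.5, R_n = min(1.2×26.5×12×450, 2.4×24×12×450) = 171.72 kN/bolt; interior L_c = 95 − 27 = 68, R_n = 311.04 kN/bolt. φR_n = 0.75 × (1×171.72 + 3×311.04) = 828.6 kN.
Tension rupture (net): A_n = (182 − 1×29)×12 = 1836 mm² (U = 1.0, A_e = A_n). φR_n = 0.75 × 450 × 1836 = 619.7 kN.
Block shear: shear path 1×[40+3×95] = 1×325 mm, A_gv = 3900, A_nv = 1×(325 − 3.5×29)×12 = 2682 mm²; tension to near edge: (51 − 0.5×29)×12 = 438 mm². R_n = min(0.6×450×2682, 0.6×350×3900) + 1.0×450×438 = min(724.14, 819) + 197.1 = 921.24 kN. φR_n = 0.75 × 921.24 = 690.9 kN.
Governing: min(1009.7, 828.6, 619.7, 690.9) = 619.7 kN → net-section rupture.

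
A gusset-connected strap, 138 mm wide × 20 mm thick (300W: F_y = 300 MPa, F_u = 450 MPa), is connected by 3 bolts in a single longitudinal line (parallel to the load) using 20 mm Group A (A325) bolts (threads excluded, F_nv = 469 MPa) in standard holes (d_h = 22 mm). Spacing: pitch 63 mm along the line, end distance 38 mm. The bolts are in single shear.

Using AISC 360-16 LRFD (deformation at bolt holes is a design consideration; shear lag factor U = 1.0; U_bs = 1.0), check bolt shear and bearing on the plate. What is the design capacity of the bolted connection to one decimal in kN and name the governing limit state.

331.5 kN (bolt shear governs)

Bolt shear: A_b = π(20)²/4 = 314.16 mm². φR_n = 0.75 × 469 × 314.16 × 3 × 1 = 331.5 kN.
Bearing (20 mm plate, F_u = 450 MPa): end bolts L_c = 38 − 22/2 = 27, R_n = min(1.2×27×20×450, 2.4×20×20×450) = 291.6 kN/bolt; interior L_c = 63 − 22 = 41, R_n = 432 kN/bolt. φR_n = 0.75 × (1×291.6 + 2×432) = 866.7 kN.
Governing: min(331.5, 866.7) = 331.5 kN → bolt shear.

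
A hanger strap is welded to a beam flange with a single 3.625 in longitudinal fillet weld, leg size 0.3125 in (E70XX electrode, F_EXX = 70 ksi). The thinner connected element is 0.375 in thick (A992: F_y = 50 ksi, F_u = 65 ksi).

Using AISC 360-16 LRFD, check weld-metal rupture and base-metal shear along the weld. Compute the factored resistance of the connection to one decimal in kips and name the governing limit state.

25.2 kips (weld metal governs)

Weld metal: throat = 0.707×0.3125 = 0.22094 in, L = 3.625 in. φR_n = 0.75 × 0.6 × 70 × 0.22094 × 3.625 = 25.2 kips.
Base metal shear (0.375 in plate): yield φR_n = 1.0×0.6×50×0.375×3.625 = 40.8 kips; rupture φR_n = 0.75×0.6×65×0.375×3.625 = 39.8 kips; take 39.8 kips (rupture).
Governing: min(25.2, 39.8) = 25.2 kips → weld metal.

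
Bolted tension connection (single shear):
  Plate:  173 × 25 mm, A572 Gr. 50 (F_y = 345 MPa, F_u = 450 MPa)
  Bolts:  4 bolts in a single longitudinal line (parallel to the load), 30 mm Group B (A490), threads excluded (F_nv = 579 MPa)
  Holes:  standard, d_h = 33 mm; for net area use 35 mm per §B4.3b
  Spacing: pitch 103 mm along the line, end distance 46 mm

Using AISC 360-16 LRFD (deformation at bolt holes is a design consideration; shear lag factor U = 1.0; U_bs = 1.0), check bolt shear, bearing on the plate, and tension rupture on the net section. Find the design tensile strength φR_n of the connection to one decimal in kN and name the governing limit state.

1164.4 kN (net-section rupture governs)

Bolt shear: A_b = π(30)²/4 = 706.86 mm². φR_n = 0.75 × 579 × 706.86 × 4 × 1 = 1227.8 kN.
Bearing (25 mm plate, F_u = 450 MPa): end bolts L_c = 46 − 33/2 = 29.5, R_n = min(1.2×29.5×25×450, 2.4×30×25×450) = 398.25 kN/bolt; interior L_c = 103 − 33 = 70, R_n = 810 kN/bolt. φR_n = 0.75 × (1×398.25 + 3×810) = 2121.2 kN.
Tension rupture (net): A_n = (173 − 1×35)×25 = 3450 mm² (U = 1.0, A_e = A_n). φR_n = 0.75 × 450 × 3450 = 1164.4 kN.
Governing: min(1227.8, 2121.2, 1164.4) = 1164.4 kN → net-section rupture.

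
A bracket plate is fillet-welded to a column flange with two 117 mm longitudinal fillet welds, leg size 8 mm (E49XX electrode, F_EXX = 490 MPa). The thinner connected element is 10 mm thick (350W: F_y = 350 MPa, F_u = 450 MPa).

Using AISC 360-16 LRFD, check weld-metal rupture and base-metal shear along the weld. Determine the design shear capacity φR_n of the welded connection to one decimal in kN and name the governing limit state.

Weld metal: throat = 0.707×8 = 5.656 mm, L = 2×117 = 234 mm. φR_n = 0.75 × 0.6 × 490 × 5.656 × 234 = 291.8 kN.
Base metal shear (10 mm plate): yield φR_n = 1.0×0.6×350×10×234 = 491.4 kN; rupture φR_n = 0.75×0.6×450×10×234 = 473.9 kN; take 473.9 kN (rupture).
Governing: min(291.8, 473.9) = 291.8 kN → weld metal.

291.8 kN (weld metal governs)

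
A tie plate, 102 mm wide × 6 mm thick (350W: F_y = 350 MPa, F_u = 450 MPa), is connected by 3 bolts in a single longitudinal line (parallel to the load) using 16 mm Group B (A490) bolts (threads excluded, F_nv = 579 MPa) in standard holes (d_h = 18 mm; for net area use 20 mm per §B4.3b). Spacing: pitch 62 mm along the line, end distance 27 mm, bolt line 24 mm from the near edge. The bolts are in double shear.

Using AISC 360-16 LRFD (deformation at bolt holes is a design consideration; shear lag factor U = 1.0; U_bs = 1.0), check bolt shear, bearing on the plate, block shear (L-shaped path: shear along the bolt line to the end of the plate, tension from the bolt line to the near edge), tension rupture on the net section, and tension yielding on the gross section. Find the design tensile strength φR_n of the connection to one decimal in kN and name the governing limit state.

Bolt shear: A_b = π(16)²/4 = 201.06 mm². φR_n = 0.75 × 579 × 201.06 × 3 × 2 = 523.9 kN.
Bearing (6 mm plate, F_u = 450 MPa): end bolts L_c = 27 − 18/2 = 18, R_n = min(1.2×18×6×450, 2.4×16×6×450) = 58.32 kN/bolt; interior L_c = 62 − 18 = 44, R_n = 103.68 kN/bolt. φR_n = 0.75 × (1×58.32 + 2×103.68) = 199.3 kN.
Block shear: shear path 1×[27+2×62] = 1×151 mm, A_gv = 906, A_nv = 1×(151 − 2.5×20)×6 = 606 mm²; tension to near edge: (24 − 0.5×20)×6 = 84 mm². R_n = min(0.6×450×606, 0.6×350×906) + 1.0×450×84 = min(163.62, 190.26) + 37.8 = 201.42 kN. φR_n = 0.75 × 201.42 = 151.1 kN.
Tension rupture (net): A_n = (102 − 1×20)×6 = 492 mm² (U = 1.0, A_e = A_n). φR_n = 0.75 × 450 × 492 = 166.1 kN.
Tension yield (gross): A_g = 102×6 = 612 mm². φR_n = 0.90 × 350 × 612 = 192.8 kN.
Governing: min(523.9, 199.3, 151.1, 166.1, 192.8) = 151.1 kN → block shear.

151.1 kN (block shear governs)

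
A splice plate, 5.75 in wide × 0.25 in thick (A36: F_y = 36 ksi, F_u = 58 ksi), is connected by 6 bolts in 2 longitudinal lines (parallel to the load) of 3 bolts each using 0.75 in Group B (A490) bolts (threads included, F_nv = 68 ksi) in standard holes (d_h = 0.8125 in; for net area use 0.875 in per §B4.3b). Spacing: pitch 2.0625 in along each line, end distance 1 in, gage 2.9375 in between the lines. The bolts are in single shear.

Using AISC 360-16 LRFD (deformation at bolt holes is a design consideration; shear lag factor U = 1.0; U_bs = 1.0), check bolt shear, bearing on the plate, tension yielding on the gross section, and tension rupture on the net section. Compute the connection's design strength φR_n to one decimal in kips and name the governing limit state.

Bolt shear: A_b = π(0.75)²/4 = 0.44179 in². φR_n = 0.75 × 68 × 0.44179 × 6 × 1 = 135.2 kips.
Bearing (0.25 in plate, F_u = 58 ksi): end bolts L_c = 1 − 0.8125/2 = 0.59375, R_n = min(1.2×0.59375×0.25×58, 2.4×0.75×0.25×58) = 10.331 kips/bolt; interior L_c = 2.0625 − 0.8125 = 1.25, R_n = 21.75 kips/bolt. φR_n = 0.75 × (2×10.331 + 4×21.75) = 80.7 kips.
Tension yield (gross): A_g = 5.75×0.25 = 1.4375 in². φR_n = 0.90 × 36 × 1.4375 = 46.6 kips.
Tension rupture (net): A_n = (5.75 − 2×0.875)×0.25 = 1 in² (U = 1.0, A_e = A_n). φR_n = 0.75 × 58 × 1 = 43.5 kips.
Governing: min(135.2, 80.7, 46.6, 43.5) = 43.5 kips → net-section rupture.

43.5 kips (net-section rupture governs)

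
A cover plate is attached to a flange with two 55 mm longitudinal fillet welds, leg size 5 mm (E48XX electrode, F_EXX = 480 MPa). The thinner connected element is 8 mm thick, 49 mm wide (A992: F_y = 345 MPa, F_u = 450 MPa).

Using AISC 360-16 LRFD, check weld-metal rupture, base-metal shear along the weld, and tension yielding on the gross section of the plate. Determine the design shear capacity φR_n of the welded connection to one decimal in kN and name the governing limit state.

Weld metal: throat = 0.707×5 = 3.535 mm, L = 2×55 = 110 mm. φR_n = 0.75 × 0.6 × 480 × 3.535 × 110 = 84.0 kN.
Base metal shear (8 mm plate): yield φR_n = 1.0×0.6×345×8×110 = 182.2 kN; rupture φR_n = 0.75×0.6×450×8×110 = 178.2 kN; take 178.2 kN (rupture).
Tension yield (gross): A_g = 49×8 = 392 mm². φR_n = 0.90 × 345 × 392 = 121.7 kN.
Governing: min(84.0, 178.2, 121.7) = 84.0 kN → weld metal.

84.0 kN (weld metal governs)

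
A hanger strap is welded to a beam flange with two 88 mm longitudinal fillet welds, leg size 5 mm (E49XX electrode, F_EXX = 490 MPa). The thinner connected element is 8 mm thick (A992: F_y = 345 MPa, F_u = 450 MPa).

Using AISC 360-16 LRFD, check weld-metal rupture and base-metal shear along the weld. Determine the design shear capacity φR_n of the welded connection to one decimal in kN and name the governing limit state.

Weld metal: throat = 0.707×5 = 3.535 mm, L = 2×88 = 176 mm. φR_n = 0.75 × 0.6 × 490 × 3.535 × 176 = 137.2 kN.
Base metal shear (8 mm plate): yield φR_n = 1.0×0.6×345×8×176 = 291.5 kN; rupture φR_n = 0.75×0.6×450×8×176 = 285.1 kN; take 285.1 kN (rupture).
Governing: min(137.2, 285.1) = 137.2 kN → weld metal.

137.2 kN (weld metal governs)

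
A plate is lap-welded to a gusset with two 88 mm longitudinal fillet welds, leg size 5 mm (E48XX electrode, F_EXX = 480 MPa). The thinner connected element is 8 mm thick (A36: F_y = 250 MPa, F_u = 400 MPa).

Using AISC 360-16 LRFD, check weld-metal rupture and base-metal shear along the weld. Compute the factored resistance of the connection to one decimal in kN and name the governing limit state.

Weld metal: throat = 0.707×5 = 3.535 mm, L = 2×88 = 176 mm. φR_n = 0.75 × 0.6 × 480 × 3.535 × 176 = 134.4 kN.
Base metal shear (8 mm plate): yield φR_n = 1.0×0.6×250×8×176 = 211.2 kN; rupture φR_n = 0.75×0.6×400×8×176 = 253.4 kN; take 211.2 kN (yield).
Governing: min(134.4, 211.2) = 134.4 kN → weld metal.

134.4 kN (weld metal governs)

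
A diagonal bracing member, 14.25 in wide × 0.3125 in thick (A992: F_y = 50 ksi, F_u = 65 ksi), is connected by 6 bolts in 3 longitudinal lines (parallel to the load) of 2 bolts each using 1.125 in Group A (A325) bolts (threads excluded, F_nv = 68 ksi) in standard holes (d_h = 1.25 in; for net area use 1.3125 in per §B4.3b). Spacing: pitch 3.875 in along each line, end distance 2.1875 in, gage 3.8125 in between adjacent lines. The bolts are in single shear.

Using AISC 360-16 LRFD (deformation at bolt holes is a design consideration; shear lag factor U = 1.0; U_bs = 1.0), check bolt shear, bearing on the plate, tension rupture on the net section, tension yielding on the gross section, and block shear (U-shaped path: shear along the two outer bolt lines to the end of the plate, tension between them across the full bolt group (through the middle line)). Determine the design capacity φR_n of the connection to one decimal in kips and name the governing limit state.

151.0 kips (block shear governs)

Bolt shear: A_b = π(1.125)²/4 = 0.99402 in². φR_n = 0.75 × 68 × 0.99402 × 6 × 1 = 304.2 kips.
Bearing (0.3125 in plate, F_u = 65 ksi): end bolts L_c = 2.1875 − 1.25/2 = 1.5625, R_n = min(1.2×1.5625×0.3125×65, 2.4×1.125×0.3125×65) = 38.086 kips/bolt; interior L_c = 3.875 − 1.25 = 2.625, R_n = 54.844 kips/bolt. φR_n = 0.75 × (3×38.086 + 3×54.844) = 209.1 kips.
Tension rupture (net): A_n = (14.25 − 3×1.3125)×0.3125 = 3.2227 in² (U = 1.0, A_e = A_n). φR_n = 0.75 × 65 × 3.2227 = 157.1 kips.
Tension yield (gross): A_g = 14.25×0.3125 = 4.4531 in². φR_n = 0.90 × 50 × 4.4531 = 200.4 kips.
Block shear: shear path 2×[2.1875+1×3.875] = 2×6.0625 in, A_gv = 3.7891, A_nv = 2×(6.0625 − 1.5×1.3125)×0.3125 = 2.5586 in²; tension across gage: (7.625 − 2×1.3125)×0.3125 = 1.5625 in². R_n = min(0.6×65×2.5586, 0.6×50×3.7891) + 1.0×65×1.5625 = min(99.785, 113.67) + 101.56 = 201.35 kips. φR_n = 0.75 × 201.35 = 151.0 kips.
Governing: min(304.2, 209.1, 157.1, 200.4, 151.0) = 151.0 kips → block shear.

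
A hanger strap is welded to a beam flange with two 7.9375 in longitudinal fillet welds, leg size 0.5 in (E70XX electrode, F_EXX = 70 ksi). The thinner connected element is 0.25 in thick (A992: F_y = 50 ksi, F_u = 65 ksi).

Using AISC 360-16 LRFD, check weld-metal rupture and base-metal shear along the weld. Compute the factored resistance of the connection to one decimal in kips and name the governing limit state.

Weld metal: throat = 0.707×0.5 = 0.3535 in, L = 2×7.9375 = 15.875 in. φR_n = 0.75 × 0.6 × 70 × 0.3535 × 15.875 = 176.8 kips.
Base metal shear (0.25 in plate): yield φR_n = 1.0×0.6×50×0.25×15.875 = 119.1 kips; rupture φR_n = 0.75×0.6×65×0.25×15.875 = 116.1 kips; take 116.1 kips (rupture).
Governing: min(176.8, 116.1) = 116.1 kips → base-metal shear.

116.1 kips (base-metal shear governs)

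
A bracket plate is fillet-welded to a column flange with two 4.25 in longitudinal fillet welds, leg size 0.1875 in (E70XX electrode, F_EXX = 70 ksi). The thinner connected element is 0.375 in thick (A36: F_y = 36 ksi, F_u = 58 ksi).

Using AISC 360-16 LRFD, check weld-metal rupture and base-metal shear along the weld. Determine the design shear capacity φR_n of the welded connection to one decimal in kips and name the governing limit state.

Weld metal: throat = 0.707×0.1875 = 0.13256 in, L = 2×4.25 = 8.5 in. φR_n = 0.75 × 0.6 × 70 × 0.13256 × 8.5 = 35.5 kips.
Base metal shear (0.375 in plate): yield φR_n = 1.0×0.6×36×0.375×8.5 = 68.9 kips; rupture φR_n = 0.75×0.6×58×0.375×8.5 = 83.2 kips; take 68.9 kips (yield).
Governing: min(35.5, 68.9) = 35.5 kips → weld metal.

35.5 kips (weld metal governs)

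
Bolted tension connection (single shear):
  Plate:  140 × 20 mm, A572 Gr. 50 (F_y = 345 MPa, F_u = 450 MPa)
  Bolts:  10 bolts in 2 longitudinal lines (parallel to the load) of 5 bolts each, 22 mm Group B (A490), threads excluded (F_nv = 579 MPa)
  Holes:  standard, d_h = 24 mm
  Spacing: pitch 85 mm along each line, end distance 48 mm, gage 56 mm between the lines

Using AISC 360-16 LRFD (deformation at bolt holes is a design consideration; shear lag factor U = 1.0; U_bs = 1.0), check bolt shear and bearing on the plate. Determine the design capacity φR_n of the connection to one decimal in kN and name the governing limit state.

1650.7 kN (bolt shear governs)

Bolt shear: A_b = π(22)²/4 = 380.13 mm². φR_n = 0.75 × 579 × 380.13 × 10 × 1 = 1650.7 kN.
Bearing (20 mm plate, F_u = 450 MPa): end bolts L_c = 48 − 24/2 = 36, R_n = min(1.2×36×20×450, 2.4×22×20×450) = 388.8 kN/bolt; interior L_c = 85 − 24 = 61, R_n = 475.2 kN/bolt. φR_n = 0.75 × (2×388.8 + 8×475.2) = 3434.4 kN.
Governing: min(1650.7, 3434.4) = 1650.7 kN → bolt shear.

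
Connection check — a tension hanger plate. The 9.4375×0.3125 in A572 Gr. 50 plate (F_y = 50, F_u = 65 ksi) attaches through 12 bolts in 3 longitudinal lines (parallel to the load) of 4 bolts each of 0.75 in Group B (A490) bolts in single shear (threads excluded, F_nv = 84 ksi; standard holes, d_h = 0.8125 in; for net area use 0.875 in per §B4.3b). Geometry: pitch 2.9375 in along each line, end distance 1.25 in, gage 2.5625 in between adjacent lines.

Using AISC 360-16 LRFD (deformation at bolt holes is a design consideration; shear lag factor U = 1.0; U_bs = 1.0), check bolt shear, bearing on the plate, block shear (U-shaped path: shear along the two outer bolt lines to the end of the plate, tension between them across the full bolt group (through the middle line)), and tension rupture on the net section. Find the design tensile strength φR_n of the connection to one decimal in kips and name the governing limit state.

Bolt shear: A_b = π(0.75)²/4 = 0.44179 in². φR_n = 0.75 × 84 × 0.44179 × 12 × 1 = 334.0 kips.
Bearing (0.3125 in plate, F_u = 65 ksi): end bolts L_c = 1.25 − 0.8125/2 = 0.84375, R_n = min(1.2×0.84375×0.3125×65, 2.4×0.75×0.3125×65) = 20.566 kips/bolt; interior L_c = 2.9375 − 0.8125 = 2.125, R_n = 36.563 kips/bolt. φR_n = 0.75 × (3×20.566 + 9×36.563) = 293.1 kips.
Block shear: shear path 2×[1.25+3×2.9375] = 2×10.0625 in, A_gv = 6.2891, A_nv = 2×(10.0625 − 3.5×0.875)×0.3125 = 4.375 in²; tension across gage: (5.125 − 2×0.875)×0.3125 = 1.0547 in². R_n = min(0.6×65×4.375, 0.6×50×6.2891) + 1.0×65×1.0547 = min(170.63, 188.67) + 68.556 = 239.19 kips. φR_n = 0.75 × 239.19 = 179.4 kips.
Tension rupture (net): A_n = (9.4375 − 3×0.875)×0.3125 = 2.1289 in² (U = 1.0, A_e = A_n). φR_n = 0.75 × 65 × 2.1289 = 103.8 kips.
Governing: min(334.0, 293.1, 179.4, 103.8) = 103.8 kips → net-section rupture.

103.8 kips (net-section rupture governs)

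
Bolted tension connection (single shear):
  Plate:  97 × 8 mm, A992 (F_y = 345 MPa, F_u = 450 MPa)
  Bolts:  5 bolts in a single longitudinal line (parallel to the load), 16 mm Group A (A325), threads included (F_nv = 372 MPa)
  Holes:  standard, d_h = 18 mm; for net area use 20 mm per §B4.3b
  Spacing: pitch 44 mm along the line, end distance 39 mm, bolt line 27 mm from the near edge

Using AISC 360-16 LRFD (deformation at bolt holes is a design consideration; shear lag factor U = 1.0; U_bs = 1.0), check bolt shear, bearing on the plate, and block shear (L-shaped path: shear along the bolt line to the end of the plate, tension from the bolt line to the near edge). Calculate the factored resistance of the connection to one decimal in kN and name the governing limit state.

248.4 kN (block shear governs)

Bolt shear: A_b = π(16)²/4 = 201.06 mm². φR_n = 0.75 × 372 × 201.06 × 5 × 1 = 280.5 kN.
Bearing (8 mm plate, F_u = 450 MPa): end bolts L_c = 39 − 18/2 = 30, R_n = min(1.2×30×8×450, 2.4×16×8×450) = 129.6 kN/bolt; interior L_c = 44 − 18 = 26, R_n = 112.32 kN/bolt. φR_n = 0.75 × (1×129.6 + 4×112.32) = 434.2 kN.
Block shear: shear path 1×[39+4×44] = 1×215 mm, A_gv = 1720, A_nv = 1×(215 − 4.5×20)×8 = 1000 mm²; tension to near edge: (27 − 0.5×20)×8 = 136 mm². R_n = min(0.6×450×1000, 0.6×345×1720) + 1.0×450×136 = min(270, 356.04) + 61.2 = 331.2 kN. φR_n = 0.75 × 331.2 = 248.4 kN.
Governing: min(280.5, 434.2, 248.4) = 248.4 kN → block shear.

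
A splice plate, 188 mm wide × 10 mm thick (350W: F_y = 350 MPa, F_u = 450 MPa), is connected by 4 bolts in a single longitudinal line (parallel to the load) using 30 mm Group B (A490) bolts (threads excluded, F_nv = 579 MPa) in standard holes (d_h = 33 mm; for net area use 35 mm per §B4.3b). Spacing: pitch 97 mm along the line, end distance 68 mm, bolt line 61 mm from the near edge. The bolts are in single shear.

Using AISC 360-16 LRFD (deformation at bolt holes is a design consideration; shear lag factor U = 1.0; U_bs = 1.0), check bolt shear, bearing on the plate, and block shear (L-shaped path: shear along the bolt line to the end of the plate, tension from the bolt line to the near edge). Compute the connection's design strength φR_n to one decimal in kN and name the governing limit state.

Bolt shear: A_b = π(30)²/4 = 706.86 mm². φR_n = 0.75 × 579 × 706.86 × 4 × 1 = 1227.8 kN.
Bearing (10 mm plate, F_u = 450 MPa): end bolts L_c = 68 − 33/2 = 51.5, R_n = min(1.2×51.5×10×450, 2.4×30×10×450) = 278.1 kN/bolt; interior L_c = 97 − 33 = 64, R_n = 324 kN/bolt. φR_n = 0.75 × (1×278.1 + 3×324) = 937.6 kN.
Block shear: shear path 1×[68+3×97] = 1×359 mm, A_gv = 3590, A_nv = 1×(359 − 3.5×35)×10 = 2365 mm²; tension to near edge: (61 − 0.5×35)×10 = 435 mm². R_n = min(0.6×450×2365, 0.6×350×3590) + 1.0×450×435 = min(638.55, 753.9) + 195.75 = 834.3 kN. φR_n = 0.75 × 834.3 = 625.7 kN.
Governing: min(1227.8, 937.6, 625.7) = 625.7 kN → block shear.

625.7 kN (block shear governs)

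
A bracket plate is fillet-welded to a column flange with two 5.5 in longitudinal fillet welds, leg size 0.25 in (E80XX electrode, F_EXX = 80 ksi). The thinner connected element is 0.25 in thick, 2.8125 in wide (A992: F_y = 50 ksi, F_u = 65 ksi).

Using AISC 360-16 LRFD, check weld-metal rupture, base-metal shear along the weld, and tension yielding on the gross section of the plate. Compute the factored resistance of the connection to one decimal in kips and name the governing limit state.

Weld metal: throat = 0.707×0.25 = 0.17675 in, L = 2×5.5 = 11 in. φR_n = 0.75 × 0.6 × 80 × 0.17675 × 11 = 70.0 kips.
Base metal shear (0.25 in plate): yield φR_n = 1.0×0.6×50×0.25×11 = 82.5 kips; rupture φR_n = 0.75×0.6×65×0.25×11 = 80.4 kips; take 80.4 kips (rupture).
Tension yield (gross): A_g = 2.8125×0.25 = 0.70313 in². φR_n = 0.90 × 50 × 0.70313 = 31.6 kips.
Governing: min(70.0, 80.4, 31.6) = 31.6 kips → gross-section yield.

31.6 kips (gross-section yield governs)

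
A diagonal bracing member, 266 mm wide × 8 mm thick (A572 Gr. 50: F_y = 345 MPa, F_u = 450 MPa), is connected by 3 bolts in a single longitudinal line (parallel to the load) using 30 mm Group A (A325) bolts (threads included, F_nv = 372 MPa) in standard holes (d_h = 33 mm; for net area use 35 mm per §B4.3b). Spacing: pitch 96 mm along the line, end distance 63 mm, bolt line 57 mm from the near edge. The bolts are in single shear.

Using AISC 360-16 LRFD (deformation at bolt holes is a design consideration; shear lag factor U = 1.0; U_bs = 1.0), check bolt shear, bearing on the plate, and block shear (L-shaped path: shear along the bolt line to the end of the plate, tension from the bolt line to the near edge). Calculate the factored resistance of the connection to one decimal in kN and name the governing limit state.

378.0 kN (block shear governs)

Bolt shear: A_b = π(30)²/4 = 706.86 mm². φR_n = 0.75 × 372 × 706.86 × 3 × 1 = 591.6 kN.
Bearing (8 mm plate, F_u = 450 MPa): end bolts L_c = 63 − 33/2 = 46.5, R_n = min(1.2×46.5×8×450, 2.4×30×8×450) = 200.88 kN/bolt; interior L_c = 96 − 33 = 63, R_n = 259.2 kN/bolt. φR_n = 0.75 × (1×200.88 + 2×259.2) = 539.5 kN.
Block shear: shear path 1×[63+2×96] = 1×255 mm, A_gv = 2040, A_nv = 1×(255 − 2.5×35)×8 = 1340 mm²; tension to near edge: (57 − 0.5×35)×8 = 316 mm². R_n = min(0.6×450×1340, 0.6×345×2040) + 1.0×450×316 = min(361.8, 422.28) + 142.2 = 504 kN. φR_n = 0.75 × 504 = 378.0 kN.
Governing: min(591.6, 539.5, 378.0) = 378.0 kN → block shear.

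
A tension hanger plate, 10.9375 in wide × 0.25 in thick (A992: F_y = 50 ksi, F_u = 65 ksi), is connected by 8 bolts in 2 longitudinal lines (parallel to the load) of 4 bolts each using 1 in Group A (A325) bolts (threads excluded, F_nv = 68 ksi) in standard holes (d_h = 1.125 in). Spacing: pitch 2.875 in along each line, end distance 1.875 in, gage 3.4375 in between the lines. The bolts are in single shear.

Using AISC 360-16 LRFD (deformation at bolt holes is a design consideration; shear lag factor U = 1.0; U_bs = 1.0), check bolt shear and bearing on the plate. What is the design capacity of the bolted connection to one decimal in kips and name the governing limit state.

Bolt shear: A_b = π(1)²/4 = 0.7854 in². φR_n = 0.75 × 68 × 0.7854 × 8 × 1 = 320.4 kips.
Bearing (0.25 in plate, F_u = 65 ksi): end bolts L_c = 1.875 − 1.125/2 = 1.3125, R_n = min(1.2×1.3125×0.25×65, 2.4×1×0.25×65) = 25.594 kips/bolt; interior L_c = 2.875 − 1.125 = 1.75, R_n = 34.125 kips/bolt. φR_n = 0.75 × (2×25.594 + 6×34.125) = 192.0 kips.
Governing: min(320.4, 192.0) = 192.0 kips → bearing.

192.0 kips (bearing governs)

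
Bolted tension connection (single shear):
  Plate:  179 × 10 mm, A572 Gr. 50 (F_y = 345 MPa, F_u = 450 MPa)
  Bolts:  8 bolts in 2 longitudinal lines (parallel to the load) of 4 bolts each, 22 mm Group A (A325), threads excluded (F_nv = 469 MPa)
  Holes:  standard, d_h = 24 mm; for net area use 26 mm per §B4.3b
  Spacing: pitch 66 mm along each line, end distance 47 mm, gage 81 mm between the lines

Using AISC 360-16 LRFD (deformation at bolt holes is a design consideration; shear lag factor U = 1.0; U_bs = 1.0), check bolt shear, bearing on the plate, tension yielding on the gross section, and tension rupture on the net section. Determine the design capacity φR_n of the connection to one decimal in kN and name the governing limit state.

428.6 kN (net-section rupture governs)

Bolt shear: A_b = π(22)²/4 = 380.13 mm². φR_n = 0.75 × 469 × 380.13 × 8 × 1 = 1069.7 kN.
Bearing (10 mm plate, F_u = 450 MPa): end bolts L_c = 47 − 24/2 = 35, R_n = min(1.2×35×10×450, 2.4×22×10×450) = 189 kN/bolt; interior L_c = 66 − 24 = 42, R_n = 226.8 kN/bolt. φR_n = 0.75 × (2×189 + 6×226.8) = 1304.1 kN.
Tension yield (gross): A_g = 179×10 = 1790 mm². φR_n = 0.90 × 345 × 1790 = 555.8 kN.
Tension rupture (net): A_n = (179 − 2×26)×10 = 1270 mm² (U = 1.0, A_e = A_n). φR_n = 0.75 × 450 × 1270 = 428.6 kN.
Governing: min(1069.7, 1304.1, 555.8, 428.6) = 428.6 kN → net-section rupture.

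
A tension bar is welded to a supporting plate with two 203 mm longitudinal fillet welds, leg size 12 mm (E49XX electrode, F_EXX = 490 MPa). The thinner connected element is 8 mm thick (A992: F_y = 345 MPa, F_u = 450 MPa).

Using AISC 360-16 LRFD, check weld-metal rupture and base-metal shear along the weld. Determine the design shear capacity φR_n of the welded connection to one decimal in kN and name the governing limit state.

657.7 kN (base-metal shear governs)

Weld metal: throat = 0.707×12 = 8.484 mm, L = 2×203 = 406 mm. φR_n = 0.75 × 0.6 × 490 × 8.484 × 406 = 759.5 kN.
Base metal shear (8 mm plate): yield φR_n = 1.0×0.6×345×8×406 = 672.3 kN; rupture φR_n = 0.75×0.6×450×8×406 = 657.7 kN; take 657.7 kN (rupture).
Governing: min(759.5, 657.7) = 657.7 kN → base-metal shear.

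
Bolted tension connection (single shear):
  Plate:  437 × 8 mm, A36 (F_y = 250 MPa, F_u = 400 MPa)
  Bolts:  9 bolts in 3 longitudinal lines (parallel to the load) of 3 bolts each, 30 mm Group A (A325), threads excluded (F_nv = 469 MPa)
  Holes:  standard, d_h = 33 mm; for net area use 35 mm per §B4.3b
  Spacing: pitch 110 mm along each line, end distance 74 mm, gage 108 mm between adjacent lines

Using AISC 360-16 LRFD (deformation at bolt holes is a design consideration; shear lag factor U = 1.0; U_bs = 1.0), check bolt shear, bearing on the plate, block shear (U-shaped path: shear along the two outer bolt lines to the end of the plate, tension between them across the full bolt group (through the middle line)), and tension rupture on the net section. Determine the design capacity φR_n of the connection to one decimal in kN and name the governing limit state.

Bolt shear: A_b = π(30)²/4 = 706.86 mm². φR_n = 0.75 × 469 × 706.86 × 9 × 1 = 2237.7 kN.
Bearing (8 mm plate, F_u = 400 MPa): end bolts L_c = 74 − 33/2 = 57.5, R_n = min(1.2×57.5×8×400, 2.4×30×8×400) = 220.8 kN/bolt; interior L_c = 110 − 33 = 77, R_n = 230.4 kN/bolt. φR_n = 0.75 × (3×220.8 + 6×230.4) = 1533.6 kN.
Block shear: shear path 2×[74+2×110] = 2×294 mm, A_gv = 4704, A_nv = 2×(294 − 2.5×35)×8 = 3304 mm²; tension across gage: (216 − 2×35)×8 = 1168 mm². R_n = min(0.6×400×3304, 0.6×250×4704) + 1.0×400×1168 = min(792.96, 705.6) + 467.2 = 1172.8 kN. φR_n = 0.75 × 1172.8 = 879.6 kN.
Tension rupture (net): A_n = (437 − 3×35)×8 = 2656 mm² (U = 1.0, A_e = A_n). φR_n = 0.75 × 400 × 2656 = 796.8 kN.
Governing: min(2237.7, 1533.6, 879.6, 796.8) = 796.8 kN → net-section rupture.

796.8 kN (net-section rupture governs)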